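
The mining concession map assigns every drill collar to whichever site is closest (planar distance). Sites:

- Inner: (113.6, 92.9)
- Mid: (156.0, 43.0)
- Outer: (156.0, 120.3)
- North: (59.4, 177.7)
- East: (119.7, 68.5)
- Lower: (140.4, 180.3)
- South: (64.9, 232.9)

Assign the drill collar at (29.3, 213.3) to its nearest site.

South

Squared distances to each site:
Inner: 21602.650; Mid: 45054.980; Outer: 24701.890; North: 2173.370; East: 29139.200; Lower: 13432.210; South: 1651.520.
Minimum at South.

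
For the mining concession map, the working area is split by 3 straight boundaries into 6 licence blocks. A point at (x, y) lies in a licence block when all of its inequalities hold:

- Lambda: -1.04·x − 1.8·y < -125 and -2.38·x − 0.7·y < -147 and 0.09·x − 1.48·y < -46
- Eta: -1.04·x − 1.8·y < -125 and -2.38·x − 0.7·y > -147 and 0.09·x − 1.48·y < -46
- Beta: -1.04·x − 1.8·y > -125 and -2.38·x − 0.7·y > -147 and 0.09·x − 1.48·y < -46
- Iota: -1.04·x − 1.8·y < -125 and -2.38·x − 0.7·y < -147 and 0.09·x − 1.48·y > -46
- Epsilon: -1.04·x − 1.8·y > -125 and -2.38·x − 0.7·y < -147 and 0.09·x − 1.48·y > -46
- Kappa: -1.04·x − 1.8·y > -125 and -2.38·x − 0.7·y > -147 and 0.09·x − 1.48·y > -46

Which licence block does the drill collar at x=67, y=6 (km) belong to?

Epsilon

-1.04·67 − 1.8·6 = -80.480, which is > -125
-2.38·67 − 0.7·6 = -163.660, which is < -147
0.09·67 − 1.48·6 = -2.850, which is > -46
This sign pattern matches Epsilon.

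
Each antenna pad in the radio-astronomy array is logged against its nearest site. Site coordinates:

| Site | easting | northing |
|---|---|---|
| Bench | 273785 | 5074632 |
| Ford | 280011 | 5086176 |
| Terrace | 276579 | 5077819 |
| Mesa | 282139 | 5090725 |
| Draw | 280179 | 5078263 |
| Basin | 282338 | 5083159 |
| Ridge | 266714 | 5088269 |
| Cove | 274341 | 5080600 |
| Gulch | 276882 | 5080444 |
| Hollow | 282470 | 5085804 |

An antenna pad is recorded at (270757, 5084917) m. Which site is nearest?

Squared distances to each site:
Bench: 114950009.000; Ford: 87221597.000; Terrace: 84277288.000; Mesa: 163282788.000; Draw: 133049800.000; Basin: 137210125.000; Ridge: 27581753.000; Cove: 31481545.000; Gulch: 57523354.000; Hollow: 137981138.000.
Minimum at Ridge.

Ridge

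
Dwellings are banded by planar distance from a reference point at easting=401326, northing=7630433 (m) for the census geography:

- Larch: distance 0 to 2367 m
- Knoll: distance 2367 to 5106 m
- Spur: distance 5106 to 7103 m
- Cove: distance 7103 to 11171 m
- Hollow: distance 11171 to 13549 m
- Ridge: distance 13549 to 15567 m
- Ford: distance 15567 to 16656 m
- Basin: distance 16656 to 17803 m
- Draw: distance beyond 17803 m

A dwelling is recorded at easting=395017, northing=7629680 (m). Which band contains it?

Spur

Distance = √((395017−401326)² + (7629680−7630433)²) = √(39803481.000 + 567009.000) = 6353.778 m.
5106 ≤ 6353.778 < 7103 → Spur.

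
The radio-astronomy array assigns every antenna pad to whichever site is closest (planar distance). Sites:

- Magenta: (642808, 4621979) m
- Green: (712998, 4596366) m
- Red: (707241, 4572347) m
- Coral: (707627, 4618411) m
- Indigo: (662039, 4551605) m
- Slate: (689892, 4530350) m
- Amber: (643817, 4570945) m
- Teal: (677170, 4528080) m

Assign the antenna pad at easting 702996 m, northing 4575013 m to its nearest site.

Red

Squared distances to each site:
Magenta: 5828400500.000; Green: 555990613.000; Red: 25127581.000; Coral: 1904832565.000; Indigo: 2225410313.000; Slate: 2166498385.000; Amber: 3518702665.000; Teal: 2869688765.000.
Minimum at Red.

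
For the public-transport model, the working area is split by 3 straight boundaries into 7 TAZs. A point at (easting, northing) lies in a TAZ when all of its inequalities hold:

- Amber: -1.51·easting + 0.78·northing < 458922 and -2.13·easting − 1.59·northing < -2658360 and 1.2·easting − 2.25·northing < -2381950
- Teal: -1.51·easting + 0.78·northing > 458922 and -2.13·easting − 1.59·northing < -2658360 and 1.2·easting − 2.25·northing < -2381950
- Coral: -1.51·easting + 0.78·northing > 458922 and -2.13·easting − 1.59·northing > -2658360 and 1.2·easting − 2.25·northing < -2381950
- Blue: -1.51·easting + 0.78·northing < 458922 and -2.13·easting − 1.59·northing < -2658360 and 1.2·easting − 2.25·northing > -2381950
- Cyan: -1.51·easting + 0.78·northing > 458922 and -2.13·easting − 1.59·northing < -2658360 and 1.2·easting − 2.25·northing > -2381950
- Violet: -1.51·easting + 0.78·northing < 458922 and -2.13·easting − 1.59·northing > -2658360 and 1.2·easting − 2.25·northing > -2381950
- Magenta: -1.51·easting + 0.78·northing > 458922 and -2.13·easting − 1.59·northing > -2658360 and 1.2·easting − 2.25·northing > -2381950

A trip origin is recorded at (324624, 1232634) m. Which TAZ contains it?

Coral

-1.51·324624 + 0.78·1232634 = 471272.280, which is > 458922
-2.13·324624 − 1.59·1232634 = -2651337.180, which is > -2658360
1.2·324624 − 2.25·1232634 = -2383877.700, which is < -2381950
This sign pattern matches Coral.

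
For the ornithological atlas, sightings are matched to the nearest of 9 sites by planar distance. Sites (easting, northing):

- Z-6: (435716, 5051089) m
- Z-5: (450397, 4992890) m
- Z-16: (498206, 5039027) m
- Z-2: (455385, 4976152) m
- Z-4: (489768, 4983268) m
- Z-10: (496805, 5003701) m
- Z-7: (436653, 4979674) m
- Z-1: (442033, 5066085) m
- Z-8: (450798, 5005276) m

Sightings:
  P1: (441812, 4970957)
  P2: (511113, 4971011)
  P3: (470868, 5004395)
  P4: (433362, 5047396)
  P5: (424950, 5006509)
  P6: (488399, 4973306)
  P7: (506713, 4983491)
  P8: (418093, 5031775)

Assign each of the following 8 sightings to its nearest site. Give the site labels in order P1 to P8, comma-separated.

P1 → Z-7 (d²=102601370.00)
P2 → Z-4 (d²=605843074.00)
P3 → Z-8 (d²=403581061.00)
P4 → Z-6 (d²=19179565.00)
P5 → Z-8 (d²=669639393.00)
P6 → Z-4 (d²=101115605.00)
P7 → Z-4 (d²=287182754.00)
P8 → Z-6 (d²=683600725.00)

Z-7, Z-4, Z-8, Z-6, Z-8, Z-4, Z-4, Z-6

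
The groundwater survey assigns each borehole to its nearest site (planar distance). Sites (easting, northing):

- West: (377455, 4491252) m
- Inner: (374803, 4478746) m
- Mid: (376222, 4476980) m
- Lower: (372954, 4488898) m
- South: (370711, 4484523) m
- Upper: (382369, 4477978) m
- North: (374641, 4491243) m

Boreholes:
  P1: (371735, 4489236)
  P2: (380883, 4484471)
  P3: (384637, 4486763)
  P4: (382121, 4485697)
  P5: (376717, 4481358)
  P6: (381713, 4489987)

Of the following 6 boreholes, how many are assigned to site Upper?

P1 → Lower
P2 → Upper
P3 → West
P4 → West
P5 → Inner
P6 → West
1 of the 6 goes to Upper.

1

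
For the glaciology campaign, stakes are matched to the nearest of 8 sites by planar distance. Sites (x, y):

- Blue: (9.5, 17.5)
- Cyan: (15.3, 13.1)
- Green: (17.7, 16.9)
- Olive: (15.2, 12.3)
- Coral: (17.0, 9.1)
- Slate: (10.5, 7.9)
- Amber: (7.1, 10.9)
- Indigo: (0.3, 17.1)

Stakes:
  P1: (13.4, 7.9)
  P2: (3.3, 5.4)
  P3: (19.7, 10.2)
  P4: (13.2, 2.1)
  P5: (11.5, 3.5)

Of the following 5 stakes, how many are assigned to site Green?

P1 → Slate
P2 → Amber
P3 → Coral
P4 → Slate
P5 → Slate
0 of the 5 go to Green.

0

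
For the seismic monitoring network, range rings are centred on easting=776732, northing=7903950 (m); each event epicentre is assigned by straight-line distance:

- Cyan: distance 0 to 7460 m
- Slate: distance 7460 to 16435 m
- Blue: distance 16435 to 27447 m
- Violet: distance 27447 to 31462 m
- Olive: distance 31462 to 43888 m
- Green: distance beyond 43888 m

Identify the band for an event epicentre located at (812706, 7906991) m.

Distance = √((812706−776732)² + (7906991−7903950)²) = √(1294128676.000 + 9247681.000) = 36102.304 m.
31462 ≤ 36102.304 < 43888 → Olive.

Olive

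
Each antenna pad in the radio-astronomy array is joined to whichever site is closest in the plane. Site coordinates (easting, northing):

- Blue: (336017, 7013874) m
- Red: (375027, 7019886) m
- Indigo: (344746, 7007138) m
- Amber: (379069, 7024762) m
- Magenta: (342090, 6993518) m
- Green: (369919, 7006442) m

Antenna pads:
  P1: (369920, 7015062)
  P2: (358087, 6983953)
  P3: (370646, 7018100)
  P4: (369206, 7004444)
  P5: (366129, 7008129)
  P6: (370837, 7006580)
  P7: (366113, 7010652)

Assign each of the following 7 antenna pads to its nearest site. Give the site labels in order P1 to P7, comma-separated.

Red, Magenta, Red, Green, Green, Green, Green

P1 → Red (d²=49352425.00)
P2 → Magenta (d²=347393234.00)
P3 → Red (d²=22382957.00)
P4 → Green (d²=4500373.00)
P5 → Green (d²=17210069.00)
P6 → Green (d²=861768.00)
P7 → Green (d²=32209736.00)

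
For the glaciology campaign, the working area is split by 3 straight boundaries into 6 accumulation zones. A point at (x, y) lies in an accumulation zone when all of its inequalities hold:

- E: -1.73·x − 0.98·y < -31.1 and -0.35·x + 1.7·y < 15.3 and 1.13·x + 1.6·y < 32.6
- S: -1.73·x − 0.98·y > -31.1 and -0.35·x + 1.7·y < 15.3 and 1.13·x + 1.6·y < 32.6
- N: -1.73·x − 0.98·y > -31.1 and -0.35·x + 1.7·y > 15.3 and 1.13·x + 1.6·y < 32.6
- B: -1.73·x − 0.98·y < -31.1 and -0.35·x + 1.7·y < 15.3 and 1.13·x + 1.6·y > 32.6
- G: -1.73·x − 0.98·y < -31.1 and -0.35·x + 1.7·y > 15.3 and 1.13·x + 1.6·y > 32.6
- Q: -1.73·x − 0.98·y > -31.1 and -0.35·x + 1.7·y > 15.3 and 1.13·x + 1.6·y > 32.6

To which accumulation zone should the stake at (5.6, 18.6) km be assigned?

-1.73·5.6 − 0.98·18.6 = -27.916, which is > -31.1
-0.35·5.6 + 1.7·18.6 = 29.660, which is > 15.3
1.13·5.6 + 1.6·18.6 = 36.088, which is > 32.6
This sign pattern matches Q.

Q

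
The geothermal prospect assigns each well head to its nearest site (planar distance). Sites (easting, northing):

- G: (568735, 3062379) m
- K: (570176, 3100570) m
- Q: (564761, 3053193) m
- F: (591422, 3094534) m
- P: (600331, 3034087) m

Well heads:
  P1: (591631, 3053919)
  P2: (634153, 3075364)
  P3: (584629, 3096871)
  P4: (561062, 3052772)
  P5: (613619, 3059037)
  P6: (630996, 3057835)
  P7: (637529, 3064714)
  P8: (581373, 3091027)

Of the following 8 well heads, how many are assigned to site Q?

P1 → P
P2 → F
P3 → F
P4 → Q
P5 → P
P6 → P
P7 → P
P8 → F
1 of the 8 goes to Q.

1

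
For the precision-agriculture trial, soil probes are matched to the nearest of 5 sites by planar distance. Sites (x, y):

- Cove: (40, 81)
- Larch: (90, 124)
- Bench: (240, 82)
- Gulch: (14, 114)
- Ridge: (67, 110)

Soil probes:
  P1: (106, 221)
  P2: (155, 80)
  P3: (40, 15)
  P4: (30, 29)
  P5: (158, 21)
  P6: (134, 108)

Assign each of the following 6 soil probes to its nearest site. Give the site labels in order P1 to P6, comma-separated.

Larch, Larch, Cove, Cove, Bench, Larch

P1 → Larch (d²=9665.00)
P2 → Larch (d²=6161.00)
P3 → Cove (d²=4356.00)
P4 → Cove (d²=2804.00)
P5 → Bench (d²=10445.00)
P6 → Larch (d²=2192.00)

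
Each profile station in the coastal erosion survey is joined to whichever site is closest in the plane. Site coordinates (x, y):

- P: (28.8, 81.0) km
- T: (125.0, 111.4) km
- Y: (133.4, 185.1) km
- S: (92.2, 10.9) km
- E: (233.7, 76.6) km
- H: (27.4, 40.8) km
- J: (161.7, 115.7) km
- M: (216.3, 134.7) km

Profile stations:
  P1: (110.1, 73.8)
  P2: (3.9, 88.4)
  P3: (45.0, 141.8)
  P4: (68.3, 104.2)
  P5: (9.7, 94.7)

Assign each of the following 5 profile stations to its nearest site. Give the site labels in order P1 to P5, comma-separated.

T, P, P, P, P

P1 → T (d²=1635.77)
P2 → P (d²=674.77)
P3 → P (d²=3959.08)
P4 → P (d²=2098.49)
P5 → P (d²=552.50)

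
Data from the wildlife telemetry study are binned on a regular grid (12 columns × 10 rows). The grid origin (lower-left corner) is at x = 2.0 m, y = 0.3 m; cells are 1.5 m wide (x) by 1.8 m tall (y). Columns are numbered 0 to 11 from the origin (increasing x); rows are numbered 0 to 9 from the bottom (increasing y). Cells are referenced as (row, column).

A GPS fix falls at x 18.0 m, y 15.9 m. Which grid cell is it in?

Column index: ⌊(18.0 − 2.0) / 1.5⌋ = ⌊10.667⌋ = 10
Row offset from origin: ⌊(15.9 − 0.3) / 1.8⌋ = ⌊8.667⌋ = 8 → row 8

(8, 10)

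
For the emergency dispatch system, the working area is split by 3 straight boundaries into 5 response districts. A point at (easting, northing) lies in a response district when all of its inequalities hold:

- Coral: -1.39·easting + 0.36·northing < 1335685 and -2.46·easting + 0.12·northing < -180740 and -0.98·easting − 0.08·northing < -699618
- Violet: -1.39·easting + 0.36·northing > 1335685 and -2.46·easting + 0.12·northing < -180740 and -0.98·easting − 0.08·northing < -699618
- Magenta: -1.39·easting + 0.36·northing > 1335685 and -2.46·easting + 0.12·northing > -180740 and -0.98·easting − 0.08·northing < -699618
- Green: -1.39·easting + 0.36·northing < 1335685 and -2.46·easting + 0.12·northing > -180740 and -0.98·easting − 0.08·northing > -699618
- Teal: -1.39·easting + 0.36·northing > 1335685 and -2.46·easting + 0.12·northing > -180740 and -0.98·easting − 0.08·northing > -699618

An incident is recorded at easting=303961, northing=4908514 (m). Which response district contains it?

-1.39·303961 + 0.36·4908514 = 1344559.250, which is > 1335685
-2.46·303961 + 0.12·4908514 = -158722.380, which is > -180740
-0.98·303961 − 0.08·4908514 = -690562.900, which is > -699618
This sign pattern matches Teal.

Teal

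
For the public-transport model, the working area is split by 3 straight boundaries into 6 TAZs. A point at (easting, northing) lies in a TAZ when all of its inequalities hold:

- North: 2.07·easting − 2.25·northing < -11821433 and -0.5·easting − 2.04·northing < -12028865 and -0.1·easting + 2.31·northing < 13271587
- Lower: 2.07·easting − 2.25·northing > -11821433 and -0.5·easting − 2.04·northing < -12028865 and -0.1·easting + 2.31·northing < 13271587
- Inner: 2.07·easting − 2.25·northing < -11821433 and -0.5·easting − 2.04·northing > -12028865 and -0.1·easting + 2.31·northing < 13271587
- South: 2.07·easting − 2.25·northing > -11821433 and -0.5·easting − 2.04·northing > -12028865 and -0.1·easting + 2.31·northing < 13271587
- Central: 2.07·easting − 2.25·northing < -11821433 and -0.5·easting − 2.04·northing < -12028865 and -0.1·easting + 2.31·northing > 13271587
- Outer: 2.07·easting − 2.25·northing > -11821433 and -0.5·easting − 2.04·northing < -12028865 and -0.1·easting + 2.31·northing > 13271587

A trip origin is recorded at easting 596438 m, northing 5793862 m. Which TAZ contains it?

2.07·596438 − 2.25·5793862 = -11801562.840, which is > -11821433
-0.5·596438 − 2.04·5793862 = -12117697.480, which is < -12028865
-0.1·596438 + 2.31·5793862 = 13324177.420, which is > 13271587
This sign pattern matches Outer.

Outer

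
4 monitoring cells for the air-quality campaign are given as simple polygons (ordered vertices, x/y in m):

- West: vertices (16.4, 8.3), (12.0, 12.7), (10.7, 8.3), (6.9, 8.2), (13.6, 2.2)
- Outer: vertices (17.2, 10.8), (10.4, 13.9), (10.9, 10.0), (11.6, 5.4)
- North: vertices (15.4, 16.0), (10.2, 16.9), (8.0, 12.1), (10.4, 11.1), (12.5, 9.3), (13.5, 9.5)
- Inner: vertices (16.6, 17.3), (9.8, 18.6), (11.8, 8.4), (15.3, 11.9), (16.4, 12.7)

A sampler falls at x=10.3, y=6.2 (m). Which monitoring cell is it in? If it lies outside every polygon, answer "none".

Cast a ray rightward from (10.3, 6.2). For each polygon, the edges (by vertex number in listed order) whose endpoints lie on opposite sides of y = 6.2, where each meets that height, and whether that is right or left of the point:
West: 4–5 at x≈9.13 (left), 5–1 at x≈15.44 (right) → 1 crossing.
Outer: 3–4 at x≈11.48 (right), 4–1 at x≈12.43 (right) → 2 crossings.
North: no edge straddles that height → 0 crossings.
Inner: no edge straddles that height → 0 crossings.
Only West has an odd count, so the point is inside West.

West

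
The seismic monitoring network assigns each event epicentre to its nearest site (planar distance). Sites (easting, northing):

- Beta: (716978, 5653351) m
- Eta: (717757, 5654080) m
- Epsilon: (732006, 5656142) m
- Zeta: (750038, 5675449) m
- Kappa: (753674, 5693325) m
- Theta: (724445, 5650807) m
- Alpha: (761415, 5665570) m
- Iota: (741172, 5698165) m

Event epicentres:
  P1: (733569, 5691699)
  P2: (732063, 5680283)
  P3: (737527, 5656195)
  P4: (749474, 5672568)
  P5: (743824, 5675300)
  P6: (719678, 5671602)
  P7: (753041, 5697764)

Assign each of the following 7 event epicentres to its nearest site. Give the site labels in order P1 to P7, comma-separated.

P1 → Iota (d²=99614765.00)
P2 → Zeta (d²=346468181.00)
P3 → Epsilon (d²=30484250.00)
P4 → Zeta (d²=8618257.00)
P5 → Zeta (d²=38635997.00)
P6 → Eta (d²=310710725.00)
P7 → Kappa (d²=20105410.00)

Iota, Zeta, Epsilon, Zeta, Zeta, Eta, Kappa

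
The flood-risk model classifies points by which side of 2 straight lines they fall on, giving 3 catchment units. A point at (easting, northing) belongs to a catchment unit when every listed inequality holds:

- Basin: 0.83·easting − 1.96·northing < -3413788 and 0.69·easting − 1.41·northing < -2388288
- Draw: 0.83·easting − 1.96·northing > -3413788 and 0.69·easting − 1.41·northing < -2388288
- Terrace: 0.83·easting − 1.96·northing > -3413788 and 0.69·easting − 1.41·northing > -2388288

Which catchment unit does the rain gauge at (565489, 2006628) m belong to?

0.83·565489 − 1.96·2006628 = -3463635.010, which is < -3413788
0.69·565489 − 1.41·2006628 = -2439158.070, which is < -2388288
This sign pattern matches Basin.

Basin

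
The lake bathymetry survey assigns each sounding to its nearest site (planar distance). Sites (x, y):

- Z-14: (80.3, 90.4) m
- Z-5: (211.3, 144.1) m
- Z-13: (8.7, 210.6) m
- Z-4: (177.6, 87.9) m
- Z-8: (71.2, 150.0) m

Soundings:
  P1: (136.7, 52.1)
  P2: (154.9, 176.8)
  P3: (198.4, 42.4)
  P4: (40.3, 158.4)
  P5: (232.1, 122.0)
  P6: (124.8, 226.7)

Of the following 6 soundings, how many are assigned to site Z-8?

P1 → Z-4
P2 → Z-5
P3 → Z-4
P4 → Z-8
P5 → Z-5
P6 → Z-8
2 of the 6 go to Z-8.

2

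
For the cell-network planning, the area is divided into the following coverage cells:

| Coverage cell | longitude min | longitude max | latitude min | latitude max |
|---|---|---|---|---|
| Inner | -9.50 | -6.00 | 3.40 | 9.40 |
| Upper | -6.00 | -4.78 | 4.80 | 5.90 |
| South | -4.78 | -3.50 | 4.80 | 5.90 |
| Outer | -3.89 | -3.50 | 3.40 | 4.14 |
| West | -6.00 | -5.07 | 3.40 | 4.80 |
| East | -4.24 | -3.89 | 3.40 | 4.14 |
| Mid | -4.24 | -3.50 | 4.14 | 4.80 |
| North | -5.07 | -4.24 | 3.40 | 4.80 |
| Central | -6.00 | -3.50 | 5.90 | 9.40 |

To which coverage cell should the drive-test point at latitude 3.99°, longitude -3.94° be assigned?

East

The point has longitude = -3.94 and latitude = 3.99.
Only East satisfies -4.24 ≤ longitude ≤ -3.89 and 3.40 ≤ latitude ≤ 4.14.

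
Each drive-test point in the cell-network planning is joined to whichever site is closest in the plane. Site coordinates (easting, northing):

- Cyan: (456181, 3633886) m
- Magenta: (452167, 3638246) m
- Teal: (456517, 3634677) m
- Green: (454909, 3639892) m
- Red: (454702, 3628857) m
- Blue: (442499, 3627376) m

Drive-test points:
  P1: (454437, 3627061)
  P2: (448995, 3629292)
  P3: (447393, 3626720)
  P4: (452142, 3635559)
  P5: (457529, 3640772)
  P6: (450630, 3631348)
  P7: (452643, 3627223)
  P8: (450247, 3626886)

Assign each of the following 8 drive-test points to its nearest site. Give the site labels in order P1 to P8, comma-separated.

Red, Red, Blue, Magenta, Green, Red, Red, Red

P1 → Red (d²=3295841.00)
P2 → Red (d²=32759074.00)
P3 → Blue (d²=24381572.00)
P4 → Magenta (d²=7220594.00)
P5 → Green (d²=7638800.00)
P6 → Red (d²=22786265.00)
P7 → Red (d²=6909437.00)
P8 → Red (d²=23731866.00)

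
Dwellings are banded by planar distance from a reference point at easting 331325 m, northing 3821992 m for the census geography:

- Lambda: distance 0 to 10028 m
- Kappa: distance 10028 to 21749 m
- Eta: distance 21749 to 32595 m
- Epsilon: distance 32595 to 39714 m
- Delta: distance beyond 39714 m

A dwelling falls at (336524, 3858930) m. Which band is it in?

Epsilon

Distance = √((336524−331325)² + (3858930−3821992)²) = √(27029601.000 + 1364415844.000) = 37302.084 m.
32595 ≤ 37302.084 < 39714 → Epsilon.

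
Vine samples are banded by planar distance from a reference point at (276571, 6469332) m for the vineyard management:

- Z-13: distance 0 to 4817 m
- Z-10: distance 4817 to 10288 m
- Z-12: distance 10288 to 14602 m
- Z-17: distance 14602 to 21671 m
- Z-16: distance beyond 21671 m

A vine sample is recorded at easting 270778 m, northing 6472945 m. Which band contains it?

Distance = √((270778−276571)² + (6472945−6469332)²) = √(33558849.000 + 13053769.000) = 6827.343 m.
4817 ≤ 6827.343 < 10288 → Z-10.

Z-10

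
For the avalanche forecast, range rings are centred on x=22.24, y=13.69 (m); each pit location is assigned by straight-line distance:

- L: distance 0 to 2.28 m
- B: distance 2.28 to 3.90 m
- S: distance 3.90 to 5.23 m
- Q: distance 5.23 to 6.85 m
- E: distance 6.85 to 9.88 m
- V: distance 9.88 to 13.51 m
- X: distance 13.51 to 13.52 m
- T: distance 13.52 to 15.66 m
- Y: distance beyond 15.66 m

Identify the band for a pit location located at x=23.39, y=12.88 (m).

Distance = √((23.39−22.24)² + (12.88−13.69)²) = √(1.323 + 0.656) = 1.407 m.
0 ≤ 1.407 < 2.28 → L.

L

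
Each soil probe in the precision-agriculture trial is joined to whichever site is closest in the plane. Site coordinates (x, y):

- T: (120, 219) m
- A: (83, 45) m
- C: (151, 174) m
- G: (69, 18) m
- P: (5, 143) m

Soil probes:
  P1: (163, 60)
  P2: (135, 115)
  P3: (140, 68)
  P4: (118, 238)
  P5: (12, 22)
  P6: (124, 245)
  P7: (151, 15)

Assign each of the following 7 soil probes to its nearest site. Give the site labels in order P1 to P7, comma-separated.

P1 → A (d²=6625.00)
P2 → C (d²=3737.00)
P3 → A (d²=3778.00)
P4 → T (d²=365.00)
P5 → G (d²=3265.00)
P6 → T (d²=692.00)
P7 → A (d²=5524.00)

A, C, A, T, G, T, A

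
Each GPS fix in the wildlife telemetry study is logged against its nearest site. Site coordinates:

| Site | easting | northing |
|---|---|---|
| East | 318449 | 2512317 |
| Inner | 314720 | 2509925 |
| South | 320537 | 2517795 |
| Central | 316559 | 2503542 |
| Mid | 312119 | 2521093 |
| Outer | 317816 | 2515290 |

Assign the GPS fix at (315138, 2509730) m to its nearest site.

Inner

Squared distances to each site:
East: 17655290.000; Inner: 212749.000; South: 94193426.000; Central: 40310585.000; Mid: 138232130.000; Outer: 38085284.000.
Minimum at Inner.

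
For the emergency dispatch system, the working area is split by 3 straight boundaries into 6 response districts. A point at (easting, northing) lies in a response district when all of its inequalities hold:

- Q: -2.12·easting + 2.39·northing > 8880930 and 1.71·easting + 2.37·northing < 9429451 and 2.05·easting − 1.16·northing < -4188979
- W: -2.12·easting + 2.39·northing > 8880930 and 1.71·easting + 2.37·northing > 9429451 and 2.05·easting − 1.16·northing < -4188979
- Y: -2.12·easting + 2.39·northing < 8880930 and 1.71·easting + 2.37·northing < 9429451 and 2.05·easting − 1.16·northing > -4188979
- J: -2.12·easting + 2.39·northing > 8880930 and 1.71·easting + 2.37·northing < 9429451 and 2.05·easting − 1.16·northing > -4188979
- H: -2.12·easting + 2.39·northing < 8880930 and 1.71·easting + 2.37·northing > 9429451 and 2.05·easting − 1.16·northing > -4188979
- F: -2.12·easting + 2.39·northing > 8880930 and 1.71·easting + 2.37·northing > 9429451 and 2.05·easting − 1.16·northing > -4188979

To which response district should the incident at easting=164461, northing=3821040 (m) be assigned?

-2.12·164461 + 2.39·3821040 = 8783628.280, which is < 8880930
1.71·164461 + 2.37·3821040 = 9337093.110, which is < 9429451
2.05·164461 − 1.16·3821040 = -4095261.350, which is > -4188979
This sign pattern matches Y.

Y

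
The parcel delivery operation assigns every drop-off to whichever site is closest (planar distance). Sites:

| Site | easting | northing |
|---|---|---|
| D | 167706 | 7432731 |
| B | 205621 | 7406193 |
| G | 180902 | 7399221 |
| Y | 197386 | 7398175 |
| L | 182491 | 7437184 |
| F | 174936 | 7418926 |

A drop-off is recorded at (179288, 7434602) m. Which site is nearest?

L

Squared distances to each site:
D: 137643365.000; B: 1500498170.000; G: 1254420157.000; Y: 1654463933.000; L: 16925933.000; F: 264676880.000.
Minimum at L.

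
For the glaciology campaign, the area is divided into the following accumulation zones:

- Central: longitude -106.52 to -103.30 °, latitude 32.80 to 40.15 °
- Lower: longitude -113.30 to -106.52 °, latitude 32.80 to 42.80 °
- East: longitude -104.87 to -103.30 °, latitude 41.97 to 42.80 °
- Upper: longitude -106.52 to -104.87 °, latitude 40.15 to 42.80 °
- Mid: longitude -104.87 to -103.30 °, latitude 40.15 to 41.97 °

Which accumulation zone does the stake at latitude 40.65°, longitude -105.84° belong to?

Upper

The point has longitude = -105.84 and latitude = 40.65.
Only Upper satisfies -106.52 ≤ longitude ≤ -104.87 and 40.15 ≤ latitude ≤ 42.80.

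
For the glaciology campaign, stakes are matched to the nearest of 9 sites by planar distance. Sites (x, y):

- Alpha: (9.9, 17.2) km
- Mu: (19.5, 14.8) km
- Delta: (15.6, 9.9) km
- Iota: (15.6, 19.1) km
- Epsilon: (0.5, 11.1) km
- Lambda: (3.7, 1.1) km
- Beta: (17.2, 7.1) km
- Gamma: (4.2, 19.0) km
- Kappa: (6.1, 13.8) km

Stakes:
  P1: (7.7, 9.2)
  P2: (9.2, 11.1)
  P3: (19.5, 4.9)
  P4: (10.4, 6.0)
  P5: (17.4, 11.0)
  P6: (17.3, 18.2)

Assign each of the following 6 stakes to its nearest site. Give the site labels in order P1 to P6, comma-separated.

P1 → Kappa (d²=23.72)
P2 → Kappa (d²=16.90)
P3 → Beta (d²=10.13)
P4 → Delta (d²=42.25)
P5 → Delta (d²=4.45)
P6 → Iota (d²=3.70)

Kappa, Kappa, Beta, Delta, Delta, Iota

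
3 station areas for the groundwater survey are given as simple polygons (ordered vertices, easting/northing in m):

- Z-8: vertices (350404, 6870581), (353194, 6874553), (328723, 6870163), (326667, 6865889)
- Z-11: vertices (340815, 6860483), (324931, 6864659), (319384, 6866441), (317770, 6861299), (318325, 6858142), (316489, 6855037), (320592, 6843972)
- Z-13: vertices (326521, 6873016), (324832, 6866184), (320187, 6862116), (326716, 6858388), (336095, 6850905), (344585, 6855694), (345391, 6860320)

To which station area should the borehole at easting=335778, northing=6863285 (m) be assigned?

Z-13

Cast a ray rightward from (335778, 6863285). For each polygon, the edges (by vertex number in listed order) whose endpoints lie on opposite sides of northing = 6863285, where each meets that height, and whether that is right or left of the point:
Z-8: no edge straddles that height → 0 crossings.
Z-11: 1–2 at easting≈330157.2 (left), 3–4 at easting≈318393.4 (left) → 0 crossings.
Z-13: 2–3 at easting≈321521.8 (left), 7–1 at easting≈340984.1 (right) → 1 crossing.
Only Z-13 has an odd count, so the point is inside Z-13.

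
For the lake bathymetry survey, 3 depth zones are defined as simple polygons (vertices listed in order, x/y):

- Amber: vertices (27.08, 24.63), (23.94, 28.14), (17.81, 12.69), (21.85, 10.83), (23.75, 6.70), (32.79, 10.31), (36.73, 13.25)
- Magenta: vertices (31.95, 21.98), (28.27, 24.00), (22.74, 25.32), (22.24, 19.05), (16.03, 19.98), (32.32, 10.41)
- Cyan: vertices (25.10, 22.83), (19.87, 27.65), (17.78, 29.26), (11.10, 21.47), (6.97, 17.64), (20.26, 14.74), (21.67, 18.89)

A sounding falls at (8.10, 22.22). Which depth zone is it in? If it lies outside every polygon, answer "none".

Cast a ray rightward from (8.10, 22.22). For each polygon, the edges (by vertex number in listed order) whose endpoints lie on opposite sides of y = 22.22, where each meets that height, and whether that is right or left of the point:
Amber: 2–3 at x≈21.591 (right), 7–1 at x≈29.124 (right) → 2 crossings.
Magenta: 1–2 at x≈31.513 (right), 3–4 at x≈22.493 (right) → 2 crossings.
Cyan: 3–4 at x≈11.743 (right), 7–1 at x≈24.569 (right) → 2 crossings.
All counts are even, so the point lies outside every listed polygon.

none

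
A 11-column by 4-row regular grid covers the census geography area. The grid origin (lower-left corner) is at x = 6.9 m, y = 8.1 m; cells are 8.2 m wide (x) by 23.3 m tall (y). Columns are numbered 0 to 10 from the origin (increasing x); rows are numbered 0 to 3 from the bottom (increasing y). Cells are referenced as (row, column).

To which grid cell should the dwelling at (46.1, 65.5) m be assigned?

(2, 4)

Column index: ⌊(46.1 − 6.9) / 8.2⌋ = ⌊4.780⌋ = 4
Row offset from origin: ⌊(65.5 − 8.1) / 23.3⌋ = ⌊2.464⌋ = 2 → row 2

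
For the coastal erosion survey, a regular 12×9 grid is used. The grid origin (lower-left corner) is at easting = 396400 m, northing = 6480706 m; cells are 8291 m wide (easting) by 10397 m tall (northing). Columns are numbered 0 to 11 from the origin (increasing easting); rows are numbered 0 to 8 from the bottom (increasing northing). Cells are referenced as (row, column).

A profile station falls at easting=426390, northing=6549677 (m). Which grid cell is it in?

(6, 3)

Column index: ⌊(426390 − 396400) / 8291⌋ = ⌊3.617⌋ = 3
Row offset from origin: ⌊(6549677 − 6480706) / 10397⌋ = ⌊6.634⌋ = 6 → row 6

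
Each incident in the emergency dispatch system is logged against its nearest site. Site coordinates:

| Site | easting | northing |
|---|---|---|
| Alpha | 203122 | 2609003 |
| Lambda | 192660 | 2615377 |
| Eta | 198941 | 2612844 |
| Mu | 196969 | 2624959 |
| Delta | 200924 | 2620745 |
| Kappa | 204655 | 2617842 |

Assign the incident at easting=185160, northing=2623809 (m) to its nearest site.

Squared distances to each site:
Alpha: 541851080.000; Lambda: 127348624.000; Eta: 310147186.000; Mu: 140774981.000; Delta: 257891792.000; Kappa: 415660114.000.
Minimum at Lambda.

Lambda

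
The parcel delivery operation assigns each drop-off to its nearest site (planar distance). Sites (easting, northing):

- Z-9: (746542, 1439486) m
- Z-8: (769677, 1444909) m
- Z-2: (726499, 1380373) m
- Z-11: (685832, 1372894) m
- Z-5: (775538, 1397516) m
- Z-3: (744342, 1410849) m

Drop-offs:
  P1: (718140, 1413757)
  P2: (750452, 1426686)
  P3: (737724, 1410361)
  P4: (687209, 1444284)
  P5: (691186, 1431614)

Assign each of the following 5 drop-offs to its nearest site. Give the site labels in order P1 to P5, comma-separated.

P1 → Z-3 (d²=695001268.00)
P2 → Z-9 (d²=179128100.00)
P3 → Z-3 (d²=44036068.00)
P4 → Z-9 (d²=3543425693.00)
P5 → Z-9 (d²=3126255120.00)

Z-3, Z-9, Z-3, Z-9, Z-9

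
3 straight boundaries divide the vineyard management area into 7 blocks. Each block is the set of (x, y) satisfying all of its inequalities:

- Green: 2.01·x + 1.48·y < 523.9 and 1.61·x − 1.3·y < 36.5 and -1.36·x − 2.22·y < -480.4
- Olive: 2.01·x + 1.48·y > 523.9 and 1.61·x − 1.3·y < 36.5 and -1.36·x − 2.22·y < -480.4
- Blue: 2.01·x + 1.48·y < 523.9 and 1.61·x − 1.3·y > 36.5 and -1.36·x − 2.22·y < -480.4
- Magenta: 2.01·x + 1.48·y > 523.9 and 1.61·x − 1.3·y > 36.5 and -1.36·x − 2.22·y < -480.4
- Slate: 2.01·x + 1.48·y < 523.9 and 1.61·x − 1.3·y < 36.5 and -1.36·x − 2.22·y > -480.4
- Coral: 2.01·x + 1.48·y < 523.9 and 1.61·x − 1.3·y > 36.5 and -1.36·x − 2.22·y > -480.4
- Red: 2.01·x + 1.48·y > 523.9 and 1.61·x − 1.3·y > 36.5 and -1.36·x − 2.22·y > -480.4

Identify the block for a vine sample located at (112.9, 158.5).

2.01·112.9 + 1.48·158.5 = 461.509, which is < 523.9
1.61·112.9 − 1.3·158.5 = -24.281, which is < 36.5
-1.36·112.9 − 2.22·158.5 = -505.414, which is < -480.4
This sign pattern matches Green.

Green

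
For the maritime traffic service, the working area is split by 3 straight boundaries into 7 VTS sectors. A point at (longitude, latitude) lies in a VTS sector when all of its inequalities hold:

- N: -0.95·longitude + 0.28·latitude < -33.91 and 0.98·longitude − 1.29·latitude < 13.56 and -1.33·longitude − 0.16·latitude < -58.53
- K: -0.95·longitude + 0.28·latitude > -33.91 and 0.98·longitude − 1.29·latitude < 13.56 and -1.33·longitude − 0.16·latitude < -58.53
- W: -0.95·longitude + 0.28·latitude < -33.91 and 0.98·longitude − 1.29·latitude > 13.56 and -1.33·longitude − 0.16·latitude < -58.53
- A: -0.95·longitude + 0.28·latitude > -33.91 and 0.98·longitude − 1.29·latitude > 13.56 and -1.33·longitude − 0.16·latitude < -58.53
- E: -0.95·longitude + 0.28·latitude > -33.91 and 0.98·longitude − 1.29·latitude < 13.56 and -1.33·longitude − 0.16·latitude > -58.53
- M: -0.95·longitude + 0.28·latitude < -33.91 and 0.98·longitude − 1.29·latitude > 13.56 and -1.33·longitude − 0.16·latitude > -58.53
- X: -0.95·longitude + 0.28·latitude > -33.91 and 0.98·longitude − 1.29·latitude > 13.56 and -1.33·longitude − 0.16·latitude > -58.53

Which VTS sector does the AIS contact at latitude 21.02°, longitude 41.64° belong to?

-0.95·41.64 + 0.28·21.02 = -33.672, which is > -33.91
0.98·41.64 − 1.29·21.02 = 13.691, which is > 13.56
-1.33·41.64 − 0.16·21.02 = -58.744, which is < -58.53
This sign pattern matches A.

A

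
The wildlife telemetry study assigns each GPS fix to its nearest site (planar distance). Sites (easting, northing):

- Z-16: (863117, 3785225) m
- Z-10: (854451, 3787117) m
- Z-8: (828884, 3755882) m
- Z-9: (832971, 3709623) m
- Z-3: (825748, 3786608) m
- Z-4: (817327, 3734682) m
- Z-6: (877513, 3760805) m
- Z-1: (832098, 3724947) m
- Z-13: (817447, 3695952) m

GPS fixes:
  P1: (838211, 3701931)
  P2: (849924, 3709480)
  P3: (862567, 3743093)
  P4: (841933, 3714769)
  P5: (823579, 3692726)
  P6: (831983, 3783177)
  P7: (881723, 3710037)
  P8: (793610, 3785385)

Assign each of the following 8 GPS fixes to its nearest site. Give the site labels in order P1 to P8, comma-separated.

Z-9, Z-9, Z-6, Z-9, Z-13, Z-3, Z-9, Z-3

P1 → Z-9 (d²=86624464.00)
P2 → Z-9 (d²=287424658.00)
P3 → Z-6 (d²=537097860.00)
P4 → Z-9 (d²=106798760.00)
P5 → Z-13 (d²=48008500.00)
P6 → Z-3 (d²=50646986.00)
P7 → Z-9 (d²=2376928900.00)
P8 → Z-3 (d²=1034346773.00)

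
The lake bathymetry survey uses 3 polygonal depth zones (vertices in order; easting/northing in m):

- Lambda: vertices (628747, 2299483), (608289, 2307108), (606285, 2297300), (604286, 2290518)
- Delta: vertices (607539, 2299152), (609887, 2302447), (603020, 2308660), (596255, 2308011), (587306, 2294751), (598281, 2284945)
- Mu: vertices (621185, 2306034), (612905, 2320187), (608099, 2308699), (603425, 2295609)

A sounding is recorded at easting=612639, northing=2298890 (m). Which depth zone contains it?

Lambda

Cast a ray rightward from (612639, 2298890). For each polygon, the edges (by vertex number in listed order) whose endpoints lie on opposite sides of northing = 2298890, where each meets that height, and whether that is right or left of the point:
Lambda: 2–3 at easting≈606609.9 (left), 4–1 at easting≈627129.0 (right) → 1 crossing.
Delta: 4–5 at easting≈590099.4 (left), 6–1 at easting≈607368.3 (left) → 0 crossings.
Mu: 3–4 at easting≈604596.5 (left), 4–1 at easting≈609014.5 (left) → 0 crossings.
Only Lambda has an odd count, so the point is inside Lambda.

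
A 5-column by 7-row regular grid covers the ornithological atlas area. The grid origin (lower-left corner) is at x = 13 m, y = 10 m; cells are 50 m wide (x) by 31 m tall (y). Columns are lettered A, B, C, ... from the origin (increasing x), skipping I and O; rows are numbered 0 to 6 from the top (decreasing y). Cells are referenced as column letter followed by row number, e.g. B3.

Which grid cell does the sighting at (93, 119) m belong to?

Column index: ⌊(93 − 13) / 50⌋ = ⌊1.600⌋ = 1 → column B
Row offset from origin: ⌊(119 − 10) / 31⌋ = ⌊3.516⌋ = 3 → row 3 (counted from top)

B3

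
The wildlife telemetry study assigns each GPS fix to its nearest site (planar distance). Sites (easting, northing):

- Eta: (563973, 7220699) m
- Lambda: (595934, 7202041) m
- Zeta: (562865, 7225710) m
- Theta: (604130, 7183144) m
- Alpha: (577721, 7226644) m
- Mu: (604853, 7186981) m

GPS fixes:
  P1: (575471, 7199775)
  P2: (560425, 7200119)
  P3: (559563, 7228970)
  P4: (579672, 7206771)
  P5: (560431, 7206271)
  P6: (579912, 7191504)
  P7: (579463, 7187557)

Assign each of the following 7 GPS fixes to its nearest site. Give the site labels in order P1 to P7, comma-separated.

P1 → Lambda (d²=423869125.00)
P2 → Eta (d²=436124704.00)
P3 → Zeta (d²=21530804.00)
P4 → Lambda (d²=286825544.00)
P5 → Eta (d²=220712948.00)
P6 → Lambda (d²=367732853.00)
P7 → Lambda (d²=481080097.00)

Lambda, Eta, Zeta, Lambda, Eta, Lambda, Lambda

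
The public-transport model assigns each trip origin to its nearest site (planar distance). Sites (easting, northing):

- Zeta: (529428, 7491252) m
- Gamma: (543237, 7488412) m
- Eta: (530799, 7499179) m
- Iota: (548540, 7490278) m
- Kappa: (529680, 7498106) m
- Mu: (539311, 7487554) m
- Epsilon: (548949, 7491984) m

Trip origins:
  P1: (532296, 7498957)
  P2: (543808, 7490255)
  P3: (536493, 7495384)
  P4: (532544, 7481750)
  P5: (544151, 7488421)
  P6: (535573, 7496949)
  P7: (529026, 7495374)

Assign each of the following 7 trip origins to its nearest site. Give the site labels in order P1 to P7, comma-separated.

P1 → Eta (d²=2290293.00)
P2 → Gamma (d²=3722690.00)
P3 → Eta (d²=46823661.00)
P4 → Mu (d²=79478705.00)
P5 → Gamma (d²=835477.00)
P6 → Eta (d²=27763976.00)
P7 → Kappa (d²=7891540.00)

Eta, Gamma, Eta, Mu, Gamma, Eta, Kappa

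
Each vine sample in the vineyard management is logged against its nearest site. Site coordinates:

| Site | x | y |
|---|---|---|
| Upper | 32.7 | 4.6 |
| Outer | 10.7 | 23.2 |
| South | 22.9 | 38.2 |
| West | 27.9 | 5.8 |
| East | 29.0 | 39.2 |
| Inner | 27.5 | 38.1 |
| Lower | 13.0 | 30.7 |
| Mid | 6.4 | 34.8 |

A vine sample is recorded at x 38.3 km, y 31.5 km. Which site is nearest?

East

Squared distances to each site:
Upper: 754.970; Outer: 830.650; South: 282.050; West: 768.650; East: 145.780; Inner: 160.200; Lower: 640.730; Mid: 1028.500.
Minimum at East.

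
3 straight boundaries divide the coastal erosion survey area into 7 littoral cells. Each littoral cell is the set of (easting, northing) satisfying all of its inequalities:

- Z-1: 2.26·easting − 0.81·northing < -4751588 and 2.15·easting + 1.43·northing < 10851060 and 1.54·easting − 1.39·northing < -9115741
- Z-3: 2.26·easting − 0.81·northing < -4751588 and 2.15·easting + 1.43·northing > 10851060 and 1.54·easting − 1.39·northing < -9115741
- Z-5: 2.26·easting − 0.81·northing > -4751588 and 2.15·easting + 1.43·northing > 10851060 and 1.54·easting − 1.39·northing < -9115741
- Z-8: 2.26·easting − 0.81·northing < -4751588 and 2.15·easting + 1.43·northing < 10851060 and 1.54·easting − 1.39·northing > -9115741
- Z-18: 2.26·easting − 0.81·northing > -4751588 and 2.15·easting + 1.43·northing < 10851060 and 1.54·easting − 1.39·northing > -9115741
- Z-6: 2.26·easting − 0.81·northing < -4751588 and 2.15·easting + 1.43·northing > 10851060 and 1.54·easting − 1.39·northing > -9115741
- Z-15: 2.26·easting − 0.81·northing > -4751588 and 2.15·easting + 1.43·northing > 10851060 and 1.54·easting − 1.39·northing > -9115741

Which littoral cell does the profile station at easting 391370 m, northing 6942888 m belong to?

2.26·391370 − 0.81·6942888 = -4739243.080, which is > -4751588
2.15·391370 + 1.43·6942888 = 10769775.340, which is < 10851060
1.54·391370 − 1.39·6942888 = -9047904.520, which is > -9115741
This sign pattern matches Z-18.

Z-18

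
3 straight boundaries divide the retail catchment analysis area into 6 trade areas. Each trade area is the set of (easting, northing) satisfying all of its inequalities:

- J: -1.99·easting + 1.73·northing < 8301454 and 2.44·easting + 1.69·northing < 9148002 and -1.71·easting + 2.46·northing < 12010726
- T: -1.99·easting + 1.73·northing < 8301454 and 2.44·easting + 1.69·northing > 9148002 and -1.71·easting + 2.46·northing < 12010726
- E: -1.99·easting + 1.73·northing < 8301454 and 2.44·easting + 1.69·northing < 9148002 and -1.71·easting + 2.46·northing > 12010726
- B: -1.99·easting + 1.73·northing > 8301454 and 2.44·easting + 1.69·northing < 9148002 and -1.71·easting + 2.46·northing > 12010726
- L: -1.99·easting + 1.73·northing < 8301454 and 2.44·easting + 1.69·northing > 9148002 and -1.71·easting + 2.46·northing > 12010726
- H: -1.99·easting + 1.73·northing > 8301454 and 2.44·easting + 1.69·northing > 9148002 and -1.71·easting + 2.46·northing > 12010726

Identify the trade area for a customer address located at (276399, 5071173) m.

-1.99·276399 + 1.73·5071173 = 8223095.280, which is < 8301454
2.44·276399 + 1.69·5071173 = 9244695.930, which is > 9148002
-1.71·276399 + 2.46·5071173 = 12002443.290, which is < 12010726
This sign pattern matches T.

T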